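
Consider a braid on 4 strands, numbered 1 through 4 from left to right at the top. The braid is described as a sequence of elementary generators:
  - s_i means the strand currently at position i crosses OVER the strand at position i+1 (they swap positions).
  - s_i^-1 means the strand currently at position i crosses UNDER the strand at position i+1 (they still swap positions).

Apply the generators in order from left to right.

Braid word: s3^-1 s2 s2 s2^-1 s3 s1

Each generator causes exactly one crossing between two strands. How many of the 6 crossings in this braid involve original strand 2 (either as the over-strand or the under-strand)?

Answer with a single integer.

Gen 1: crossing 3x4. Involves strand 2? no. Count so far: 0
Gen 2: crossing 2x4. Involves strand 2? yes. Count so far: 1
Gen 3: crossing 4x2. Involves strand 2? yes. Count so far: 2
Gen 4: crossing 2x4. Involves strand 2? yes. Count so far: 3
Gen 5: crossing 2x3. Involves strand 2? yes. Count so far: 4
Gen 6: crossing 1x4. Involves strand 2? no. Count so far: 4

Answer: 4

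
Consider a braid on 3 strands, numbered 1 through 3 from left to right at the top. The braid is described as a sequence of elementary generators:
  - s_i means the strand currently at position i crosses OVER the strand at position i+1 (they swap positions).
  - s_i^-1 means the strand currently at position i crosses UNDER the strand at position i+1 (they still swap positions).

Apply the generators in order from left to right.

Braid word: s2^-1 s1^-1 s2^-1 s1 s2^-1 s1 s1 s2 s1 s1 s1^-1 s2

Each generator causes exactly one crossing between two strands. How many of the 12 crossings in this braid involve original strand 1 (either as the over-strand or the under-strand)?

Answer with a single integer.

Answer: 7

Derivation:
Gen 1: crossing 2x3. Involves strand 1? no. Count so far: 0
Gen 2: crossing 1x3. Involves strand 1? yes. Count so far: 1
Gen 3: crossing 1x2. Involves strand 1? yes. Count so far: 2
Gen 4: crossing 3x2. Involves strand 1? no. Count so far: 2
Gen 5: crossing 3x1. Involves strand 1? yes. Count so far: 3
Gen 6: crossing 2x1. Involves strand 1? yes. Count so far: 4
Gen 7: crossing 1x2. Involves strand 1? yes. Count so far: 5
Gen 8: crossing 1x3. Involves strand 1? yes. Count so far: 6
Gen 9: crossing 2x3. Involves strand 1? no. Count so far: 6
Gen 10: crossing 3x2. Involves strand 1? no. Count so far: 6
Gen 11: crossing 2x3. Involves strand 1? no. Count so far: 6
Gen 12: crossing 2x1. Involves strand 1? yes. Count so far: 7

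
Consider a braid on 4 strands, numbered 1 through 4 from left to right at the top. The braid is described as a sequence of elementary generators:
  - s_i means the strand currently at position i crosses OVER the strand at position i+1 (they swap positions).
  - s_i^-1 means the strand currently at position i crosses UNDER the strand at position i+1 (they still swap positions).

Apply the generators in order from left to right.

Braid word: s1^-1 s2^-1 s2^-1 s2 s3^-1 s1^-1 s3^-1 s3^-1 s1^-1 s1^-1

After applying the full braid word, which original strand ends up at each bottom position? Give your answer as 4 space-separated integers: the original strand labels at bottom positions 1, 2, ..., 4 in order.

Answer: 3 2 4 1

Derivation:
Gen 1 (s1^-1): strand 1 crosses under strand 2. Perm now: [2 1 3 4]
Gen 2 (s2^-1): strand 1 crosses under strand 3. Perm now: [2 3 1 4]
Gen 3 (s2^-1): strand 3 crosses under strand 1. Perm now: [2 1 3 4]
Gen 4 (s2): strand 1 crosses over strand 3. Perm now: [2 3 1 4]
Gen 5 (s3^-1): strand 1 crosses under strand 4. Perm now: [2 3 4 1]
Gen 6 (s1^-1): strand 2 crosses under strand 3. Perm now: [3 2 4 1]
Gen 7 (s3^-1): strand 4 crosses under strand 1. Perm now: [3 2 1 4]
Gen 8 (s3^-1): strand 1 crosses under strand 4. Perm now: [3 2 4 1]
Gen 9 (s1^-1): strand 3 crosses under strand 2. Perm now: [2 3 4 1]
Gen 10 (s1^-1): strand 2 crosses under strand 3. Perm now: [3 2 4 1]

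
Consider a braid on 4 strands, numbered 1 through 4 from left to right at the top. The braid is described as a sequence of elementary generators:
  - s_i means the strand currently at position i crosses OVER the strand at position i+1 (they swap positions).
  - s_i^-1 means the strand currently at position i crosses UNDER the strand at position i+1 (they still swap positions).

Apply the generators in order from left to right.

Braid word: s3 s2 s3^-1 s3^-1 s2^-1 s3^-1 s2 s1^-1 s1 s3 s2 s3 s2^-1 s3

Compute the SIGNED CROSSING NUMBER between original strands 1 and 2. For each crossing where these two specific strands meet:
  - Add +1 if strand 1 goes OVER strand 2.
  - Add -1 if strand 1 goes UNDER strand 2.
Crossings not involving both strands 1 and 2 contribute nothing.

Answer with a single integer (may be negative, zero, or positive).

Gen 1: crossing 3x4. Both 1&2? no. Sum: 0
Gen 2: crossing 2x4. Both 1&2? no. Sum: 0
Gen 3: crossing 2x3. Both 1&2? no. Sum: 0
Gen 4: crossing 3x2. Both 1&2? no. Sum: 0
Gen 5: crossing 4x2. Both 1&2? no. Sum: 0
Gen 6: crossing 4x3. Both 1&2? no. Sum: 0
Gen 7: crossing 2x3. Both 1&2? no. Sum: 0
Gen 8: crossing 1x3. Both 1&2? no. Sum: 0
Gen 9: crossing 3x1. Both 1&2? no. Sum: 0
Gen 10: crossing 2x4. Both 1&2? no. Sum: 0
Gen 11: crossing 3x4. Both 1&2? no. Sum: 0
Gen 12: crossing 3x2. Both 1&2? no. Sum: 0
Gen 13: crossing 4x2. Both 1&2? no. Sum: 0
Gen 14: crossing 4x3. Both 1&2? no. Sum: 0

Answer: 0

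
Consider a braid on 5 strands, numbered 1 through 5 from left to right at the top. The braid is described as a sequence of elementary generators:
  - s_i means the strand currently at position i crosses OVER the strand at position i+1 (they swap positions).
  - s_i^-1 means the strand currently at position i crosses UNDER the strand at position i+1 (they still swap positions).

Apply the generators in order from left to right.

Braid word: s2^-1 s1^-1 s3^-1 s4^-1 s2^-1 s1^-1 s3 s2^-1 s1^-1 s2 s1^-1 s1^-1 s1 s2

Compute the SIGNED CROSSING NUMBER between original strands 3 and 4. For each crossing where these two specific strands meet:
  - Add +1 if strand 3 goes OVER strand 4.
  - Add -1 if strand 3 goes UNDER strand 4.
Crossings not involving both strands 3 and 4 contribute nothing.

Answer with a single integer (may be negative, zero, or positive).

Gen 1: crossing 2x3. Both 3&4? no. Sum: 0
Gen 2: crossing 1x3. Both 3&4? no. Sum: 0
Gen 3: crossing 2x4. Both 3&4? no. Sum: 0
Gen 4: crossing 2x5. Both 3&4? no. Sum: 0
Gen 5: crossing 1x4. Both 3&4? no. Sum: 0
Gen 6: 3 under 4. Both 3&4? yes. Contrib: -1. Sum: -1
Gen 7: crossing 1x5. Both 3&4? no. Sum: -1
Gen 8: crossing 3x5. Both 3&4? no. Sum: -1
Gen 9: crossing 4x5. Both 3&4? no. Sum: -1
Gen 10: 4 over 3. Both 3&4? yes. Contrib: -1. Sum: -2
Gen 11: crossing 5x3. Both 3&4? no. Sum: -2
Gen 12: crossing 3x5. Both 3&4? no. Sum: -2
Gen 13: crossing 5x3. Both 3&4? no. Sum: -2
Gen 14: crossing 5x4. Both 3&4? no. Sum: -2

Answer: -2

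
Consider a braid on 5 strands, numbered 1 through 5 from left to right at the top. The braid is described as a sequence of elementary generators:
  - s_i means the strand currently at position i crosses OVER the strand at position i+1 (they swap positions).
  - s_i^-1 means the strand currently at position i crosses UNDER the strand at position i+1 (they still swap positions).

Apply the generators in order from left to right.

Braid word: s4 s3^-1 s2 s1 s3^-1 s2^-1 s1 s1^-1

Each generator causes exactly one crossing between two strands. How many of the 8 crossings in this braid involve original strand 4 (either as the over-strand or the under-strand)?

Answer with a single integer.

Gen 1: crossing 4x5. Involves strand 4? yes. Count so far: 1
Gen 2: crossing 3x5. Involves strand 4? no. Count so far: 1
Gen 3: crossing 2x5. Involves strand 4? no. Count so far: 1
Gen 4: crossing 1x5. Involves strand 4? no. Count so far: 1
Gen 5: crossing 2x3. Involves strand 4? no. Count so far: 1
Gen 6: crossing 1x3. Involves strand 4? no. Count so far: 1
Gen 7: crossing 5x3. Involves strand 4? no. Count so far: 1
Gen 8: crossing 3x5. Involves strand 4? no. Count so far: 1

Answer: 1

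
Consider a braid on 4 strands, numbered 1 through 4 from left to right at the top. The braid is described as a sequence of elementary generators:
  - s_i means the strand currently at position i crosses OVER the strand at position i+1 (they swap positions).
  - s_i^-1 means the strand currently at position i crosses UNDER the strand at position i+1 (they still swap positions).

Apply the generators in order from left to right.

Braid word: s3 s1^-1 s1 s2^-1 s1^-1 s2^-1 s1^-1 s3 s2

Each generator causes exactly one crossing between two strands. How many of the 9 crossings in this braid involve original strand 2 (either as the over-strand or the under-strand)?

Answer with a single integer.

Answer: 5

Derivation:
Gen 1: crossing 3x4. Involves strand 2? no. Count so far: 0
Gen 2: crossing 1x2. Involves strand 2? yes. Count so far: 1
Gen 3: crossing 2x1. Involves strand 2? yes. Count so far: 2
Gen 4: crossing 2x4. Involves strand 2? yes. Count so far: 3
Gen 5: crossing 1x4. Involves strand 2? no. Count so far: 3
Gen 6: crossing 1x2. Involves strand 2? yes. Count so far: 4
Gen 7: crossing 4x2. Involves strand 2? yes. Count so far: 5
Gen 8: crossing 1x3. Involves strand 2? no. Count so far: 5
Gen 9: crossing 4x3. Involves strand 2? no. Count so far: 5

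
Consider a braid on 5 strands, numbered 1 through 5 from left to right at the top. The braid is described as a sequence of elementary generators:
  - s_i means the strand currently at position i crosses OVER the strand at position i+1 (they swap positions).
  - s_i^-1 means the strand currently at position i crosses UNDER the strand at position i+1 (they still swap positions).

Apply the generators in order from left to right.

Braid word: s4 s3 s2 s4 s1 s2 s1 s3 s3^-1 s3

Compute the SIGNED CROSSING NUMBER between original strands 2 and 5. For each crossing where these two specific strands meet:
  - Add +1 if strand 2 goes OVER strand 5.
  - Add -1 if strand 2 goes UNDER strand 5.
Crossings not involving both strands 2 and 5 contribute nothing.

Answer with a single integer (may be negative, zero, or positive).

Gen 1: crossing 4x5. Both 2&5? no. Sum: 0
Gen 2: crossing 3x5. Both 2&5? no. Sum: 0
Gen 3: 2 over 5. Both 2&5? yes. Contrib: +1. Sum: 1
Gen 4: crossing 3x4. Both 2&5? no. Sum: 1
Gen 5: crossing 1x5. Both 2&5? no. Sum: 1
Gen 6: crossing 1x2. Both 2&5? no. Sum: 1
Gen 7: 5 over 2. Both 2&5? yes. Contrib: -1. Sum: 0
Gen 8: crossing 1x4. Both 2&5? no. Sum: 0
Gen 9: crossing 4x1. Both 2&5? no. Sum: 0
Gen 10: crossing 1x4. Both 2&5? no. Sum: 0

Answer: 0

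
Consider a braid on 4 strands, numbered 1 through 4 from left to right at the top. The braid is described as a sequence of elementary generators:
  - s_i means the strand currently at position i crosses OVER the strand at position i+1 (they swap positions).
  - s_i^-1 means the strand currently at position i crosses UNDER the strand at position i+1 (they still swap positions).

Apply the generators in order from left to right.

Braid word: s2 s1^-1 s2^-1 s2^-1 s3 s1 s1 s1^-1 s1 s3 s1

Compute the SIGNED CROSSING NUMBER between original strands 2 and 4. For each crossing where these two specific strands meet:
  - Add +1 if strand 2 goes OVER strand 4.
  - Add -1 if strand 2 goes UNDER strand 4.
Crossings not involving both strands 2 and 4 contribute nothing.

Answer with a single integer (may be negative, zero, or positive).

Gen 1: crossing 2x3. Both 2&4? no. Sum: 0
Gen 2: crossing 1x3. Both 2&4? no. Sum: 0
Gen 3: crossing 1x2. Both 2&4? no. Sum: 0
Gen 4: crossing 2x1. Both 2&4? no. Sum: 0
Gen 5: 2 over 4. Both 2&4? yes. Contrib: +1. Sum: 1
Gen 6: crossing 3x1. Both 2&4? no. Sum: 1
Gen 7: crossing 1x3. Both 2&4? no. Sum: 1
Gen 8: crossing 3x1. Both 2&4? no. Sum: 1
Gen 9: crossing 1x3. Both 2&4? no. Sum: 1
Gen 10: 4 over 2. Both 2&4? yes. Contrib: -1. Sum: 0
Gen 11: crossing 3x1. Both 2&4? no. Sum: 0

Answer: 0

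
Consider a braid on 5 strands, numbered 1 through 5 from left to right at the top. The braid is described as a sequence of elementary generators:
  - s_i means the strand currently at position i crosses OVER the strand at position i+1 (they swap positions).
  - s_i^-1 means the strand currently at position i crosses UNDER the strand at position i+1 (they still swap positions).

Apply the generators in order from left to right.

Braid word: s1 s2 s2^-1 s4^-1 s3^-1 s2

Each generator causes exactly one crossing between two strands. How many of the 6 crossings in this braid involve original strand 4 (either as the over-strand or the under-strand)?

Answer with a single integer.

Answer: 1

Derivation:
Gen 1: crossing 1x2. Involves strand 4? no. Count so far: 0
Gen 2: crossing 1x3. Involves strand 4? no. Count so far: 0
Gen 3: crossing 3x1. Involves strand 4? no. Count so far: 0
Gen 4: crossing 4x5. Involves strand 4? yes. Count so far: 1
Gen 5: crossing 3x5. Involves strand 4? no. Count so far: 1
Gen 6: crossing 1x5. Involves strand 4? no. Count so far: 1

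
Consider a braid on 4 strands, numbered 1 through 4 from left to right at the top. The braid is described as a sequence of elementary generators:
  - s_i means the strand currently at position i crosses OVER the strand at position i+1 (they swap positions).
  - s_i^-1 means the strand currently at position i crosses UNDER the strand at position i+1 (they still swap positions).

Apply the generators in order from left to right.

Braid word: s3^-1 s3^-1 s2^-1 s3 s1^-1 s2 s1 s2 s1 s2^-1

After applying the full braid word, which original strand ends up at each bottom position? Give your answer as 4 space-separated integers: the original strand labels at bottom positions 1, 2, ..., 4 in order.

Answer: 1 3 4 2

Derivation:
Gen 1 (s3^-1): strand 3 crosses under strand 4. Perm now: [1 2 4 3]
Gen 2 (s3^-1): strand 4 crosses under strand 3. Perm now: [1 2 3 4]
Gen 3 (s2^-1): strand 2 crosses under strand 3. Perm now: [1 3 2 4]
Gen 4 (s3): strand 2 crosses over strand 4. Perm now: [1 3 4 2]
Gen 5 (s1^-1): strand 1 crosses under strand 3. Perm now: [3 1 4 2]
Gen 6 (s2): strand 1 crosses over strand 4. Perm now: [3 4 1 2]
Gen 7 (s1): strand 3 crosses over strand 4. Perm now: [4 3 1 2]
Gen 8 (s2): strand 3 crosses over strand 1. Perm now: [4 1 3 2]
Gen 9 (s1): strand 4 crosses over strand 1. Perm now: [1 4 3 2]
Gen 10 (s2^-1): strand 4 crosses under strand 3. Perm now: [1 3 4 2]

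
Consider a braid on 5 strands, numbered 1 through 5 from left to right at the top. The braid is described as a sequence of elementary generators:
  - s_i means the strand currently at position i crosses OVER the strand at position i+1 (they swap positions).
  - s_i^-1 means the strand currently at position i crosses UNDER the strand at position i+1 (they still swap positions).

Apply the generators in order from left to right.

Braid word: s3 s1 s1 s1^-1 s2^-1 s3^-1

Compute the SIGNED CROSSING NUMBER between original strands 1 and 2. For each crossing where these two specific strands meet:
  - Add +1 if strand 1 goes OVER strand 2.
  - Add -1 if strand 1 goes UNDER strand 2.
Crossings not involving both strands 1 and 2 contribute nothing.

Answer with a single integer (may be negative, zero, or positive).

Answer: -1

Derivation:
Gen 1: crossing 3x4. Both 1&2? no. Sum: 0
Gen 2: 1 over 2. Both 1&2? yes. Contrib: +1. Sum: 1
Gen 3: 2 over 1. Both 1&2? yes. Contrib: -1. Sum: 0
Gen 4: 1 under 2. Both 1&2? yes. Contrib: -1. Sum: -1
Gen 5: crossing 1x4. Both 1&2? no. Sum: -1
Gen 6: crossing 1x3. Both 1&2? no. Sum: -1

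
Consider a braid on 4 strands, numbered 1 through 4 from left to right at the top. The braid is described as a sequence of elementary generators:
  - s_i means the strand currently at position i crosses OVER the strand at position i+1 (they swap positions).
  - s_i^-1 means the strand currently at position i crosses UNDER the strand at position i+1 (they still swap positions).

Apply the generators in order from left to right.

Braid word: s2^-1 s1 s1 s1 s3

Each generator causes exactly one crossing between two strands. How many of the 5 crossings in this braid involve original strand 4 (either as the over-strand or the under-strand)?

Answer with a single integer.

Gen 1: crossing 2x3. Involves strand 4? no. Count so far: 0
Gen 2: crossing 1x3. Involves strand 4? no. Count so far: 0
Gen 3: crossing 3x1. Involves strand 4? no. Count so far: 0
Gen 4: crossing 1x3. Involves strand 4? no. Count so far: 0
Gen 5: crossing 2x4. Involves strand 4? yes. Count so far: 1

Answer: 1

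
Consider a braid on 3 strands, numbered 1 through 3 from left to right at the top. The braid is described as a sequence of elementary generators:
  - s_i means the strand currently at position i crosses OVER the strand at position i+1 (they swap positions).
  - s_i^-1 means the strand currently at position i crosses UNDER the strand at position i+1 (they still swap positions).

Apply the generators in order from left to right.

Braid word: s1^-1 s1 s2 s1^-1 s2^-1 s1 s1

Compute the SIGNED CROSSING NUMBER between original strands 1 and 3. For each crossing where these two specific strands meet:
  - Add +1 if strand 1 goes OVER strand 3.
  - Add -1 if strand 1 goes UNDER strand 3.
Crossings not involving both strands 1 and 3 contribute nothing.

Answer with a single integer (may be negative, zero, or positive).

Answer: -1

Derivation:
Gen 1: crossing 1x2. Both 1&3? no. Sum: 0
Gen 2: crossing 2x1. Both 1&3? no. Sum: 0
Gen 3: crossing 2x3. Both 1&3? no. Sum: 0
Gen 4: 1 under 3. Both 1&3? yes. Contrib: -1. Sum: -1
Gen 5: crossing 1x2. Both 1&3? no. Sum: -1
Gen 6: crossing 3x2. Both 1&3? no. Sum: -1
Gen 7: crossing 2x3. Both 1&3? no. Sum: -1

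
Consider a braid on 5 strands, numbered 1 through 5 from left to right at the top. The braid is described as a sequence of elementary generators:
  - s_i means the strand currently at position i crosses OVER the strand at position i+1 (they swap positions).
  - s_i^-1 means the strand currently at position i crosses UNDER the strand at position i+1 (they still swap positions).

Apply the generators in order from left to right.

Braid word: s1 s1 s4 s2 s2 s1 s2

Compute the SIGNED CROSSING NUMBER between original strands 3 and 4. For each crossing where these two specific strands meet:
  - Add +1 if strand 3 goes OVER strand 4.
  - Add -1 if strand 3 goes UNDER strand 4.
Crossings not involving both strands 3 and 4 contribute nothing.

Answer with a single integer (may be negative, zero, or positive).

Gen 1: crossing 1x2. Both 3&4? no. Sum: 0
Gen 2: crossing 2x1. Both 3&4? no. Sum: 0
Gen 3: crossing 4x5. Both 3&4? no. Sum: 0
Gen 4: crossing 2x3. Both 3&4? no. Sum: 0
Gen 5: crossing 3x2. Both 3&4? no. Sum: 0
Gen 6: crossing 1x2. Both 3&4? no. Sum: 0
Gen 7: crossing 1x3. Both 3&4? no. Sum: 0

Answer: 0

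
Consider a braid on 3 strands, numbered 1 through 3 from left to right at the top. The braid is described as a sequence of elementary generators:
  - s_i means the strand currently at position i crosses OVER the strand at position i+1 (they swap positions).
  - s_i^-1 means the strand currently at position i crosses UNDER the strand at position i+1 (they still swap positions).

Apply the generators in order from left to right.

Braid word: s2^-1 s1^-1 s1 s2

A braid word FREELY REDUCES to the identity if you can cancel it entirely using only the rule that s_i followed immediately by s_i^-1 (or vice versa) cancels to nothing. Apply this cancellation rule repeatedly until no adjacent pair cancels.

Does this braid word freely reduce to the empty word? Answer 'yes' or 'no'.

Answer: yes

Derivation:
Gen 1 (s2^-1): push. Stack: [s2^-1]
Gen 2 (s1^-1): push. Stack: [s2^-1 s1^-1]
Gen 3 (s1): cancels prior s1^-1. Stack: [s2^-1]
Gen 4 (s2): cancels prior s2^-1. Stack: []
Reduced word: (empty)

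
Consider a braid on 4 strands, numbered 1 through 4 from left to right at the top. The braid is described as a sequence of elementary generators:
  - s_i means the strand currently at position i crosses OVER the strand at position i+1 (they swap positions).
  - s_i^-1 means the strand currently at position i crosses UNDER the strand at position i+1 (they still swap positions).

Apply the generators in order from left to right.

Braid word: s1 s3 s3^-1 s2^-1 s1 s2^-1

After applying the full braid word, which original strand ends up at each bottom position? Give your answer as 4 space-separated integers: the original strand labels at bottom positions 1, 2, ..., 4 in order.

Answer: 3 1 2 4

Derivation:
Gen 1 (s1): strand 1 crosses over strand 2. Perm now: [2 1 3 4]
Gen 2 (s3): strand 3 crosses over strand 4. Perm now: [2 1 4 3]
Gen 3 (s3^-1): strand 4 crosses under strand 3. Perm now: [2 1 3 4]
Gen 4 (s2^-1): strand 1 crosses under strand 3. Perm now: [2 3 1 4]
Gen 5 (s1): strand 2 crosses over strand 3. Perm now: [3 2 1 4]
Gen 6 (s2^-1): strand 2 crosses under strand 1. Perm now: [3 1 2 4]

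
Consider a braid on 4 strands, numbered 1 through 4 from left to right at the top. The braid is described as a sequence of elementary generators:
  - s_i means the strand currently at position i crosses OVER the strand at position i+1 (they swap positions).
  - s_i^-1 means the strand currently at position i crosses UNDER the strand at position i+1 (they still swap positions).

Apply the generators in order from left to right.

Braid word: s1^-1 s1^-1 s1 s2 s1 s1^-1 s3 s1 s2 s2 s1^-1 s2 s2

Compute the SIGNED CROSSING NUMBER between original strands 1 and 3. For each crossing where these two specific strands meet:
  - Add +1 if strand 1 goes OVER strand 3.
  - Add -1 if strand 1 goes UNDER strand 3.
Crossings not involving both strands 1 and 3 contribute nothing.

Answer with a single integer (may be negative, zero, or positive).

Gen 1: crossing 1x2. Both 1&3? no. Sum: 0
Gen 2: crossing 2x1. Both 1&3? no. Sum: 0
Gen 3: crossing 1x2. Both 1&3? no. Sum: 0
Gen 4: 1 over 3. Both 1&3? yes. Contrib: +1. Sum: 1
Gen 5: crossing 2x3. Both 1&3? no. Sum: 1
Gen 6: crossing 3x2. Both 1&3? no. Sum: 1
Gen 7: crossing 1x4. Both 1&3? no. Sum: 1
Gen 8: crossing 2x3. Both 1&3? no. Sum: 1
Gen 9: crossing 2x4. Both 1&3? no. Sum: 1
Gen 10: crossing 4x2. Both 1&3? no. Sum: 1
Gen 11: crossing 3x2. Both 1&3? no. Sum: 1
Gen 12: crossing 3x4. Both 1&3? no. Sum: 1
Gen 13: crossing 4x3. Both 1&3? no. Sum: 1

Answer: 1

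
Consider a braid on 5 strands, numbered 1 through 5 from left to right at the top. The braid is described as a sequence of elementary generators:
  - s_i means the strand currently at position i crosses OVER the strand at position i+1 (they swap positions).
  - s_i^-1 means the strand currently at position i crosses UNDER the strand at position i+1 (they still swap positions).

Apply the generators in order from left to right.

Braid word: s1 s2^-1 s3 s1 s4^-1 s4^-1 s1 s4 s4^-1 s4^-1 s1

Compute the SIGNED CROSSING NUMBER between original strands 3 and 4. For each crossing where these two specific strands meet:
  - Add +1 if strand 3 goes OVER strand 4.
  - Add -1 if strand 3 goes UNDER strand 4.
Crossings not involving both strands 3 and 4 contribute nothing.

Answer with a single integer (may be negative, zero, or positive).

Gen 1: crossing 1x2. Both 3&4? no. Sum: 0
Gen 2: crossing 1x3. Both 3&4? no. Sum: 0
Gen 3: crossing 1x4. Both 3&4? no. Sum: 0
Gen 4: crossing 2x3. Both 3&4? no. Sum: 0
Gen 5: crossing 1x5. Both 3&4? no. Sum: 0
Gen 6: crossing 5x1. Both 3&4? no. Sum: 0
Gen 7: crossing 3x2. Both 3&4? no. Sum: 0
Gen 8: crossing 1x5. Both 3&4? no. Sum: 0
Gen 9: crossing 5x1. Both 3&4? no. Sum: 0
Gen 10: crossing 1x5. Both 3&4? no. Sum: 0
Gen 11: crossing 2x3. Both 3&4? no. Sum: 0

Answer: 0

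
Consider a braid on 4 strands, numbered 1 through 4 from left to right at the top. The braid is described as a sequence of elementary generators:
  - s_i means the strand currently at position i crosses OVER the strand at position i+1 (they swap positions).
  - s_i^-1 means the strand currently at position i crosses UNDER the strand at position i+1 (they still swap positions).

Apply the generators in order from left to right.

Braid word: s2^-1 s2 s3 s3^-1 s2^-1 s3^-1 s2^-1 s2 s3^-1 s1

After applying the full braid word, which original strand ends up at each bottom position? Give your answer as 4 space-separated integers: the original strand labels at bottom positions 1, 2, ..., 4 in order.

Gen 1 (s2^-1): strand 2 crosses under strand 3. Perm now: [1 3 2 4]
Gen 2 (s2): strand 3 crosses over strand 2. Perm now: [1 2 3 4]
Gen 3 (s3): strand 3 crosses over strand 4. Perm now: [1 2 4 3]
Gen 4 (s3^-1): strand 4 crosses under strand 3. Perm now: [1 2 3 4]
Gen 5 (s2^-1): strand 2 crosses under strand 3. Perm now: [1 3 2 4]
Gen 6 (s3^-1): strand 2 crosses under strand 4. Perm now: [1 3 4 2]
Gen 7 (s2^-1): strand 3 crosses under strand 4. Perm now: [1 4 3 2]
Gen 8 (s2): strand 4 crosses over strand 3. Perm now: [1 3 4 2]
Gen 9 (s3^-1): strand 4 crosses under strand 2. Perm now: [1 3 2 4]
Gen 10 (s1): strand 1 crosses over strand 3. Perm now: [3 1 2 4]

Answer: 3 1 2 4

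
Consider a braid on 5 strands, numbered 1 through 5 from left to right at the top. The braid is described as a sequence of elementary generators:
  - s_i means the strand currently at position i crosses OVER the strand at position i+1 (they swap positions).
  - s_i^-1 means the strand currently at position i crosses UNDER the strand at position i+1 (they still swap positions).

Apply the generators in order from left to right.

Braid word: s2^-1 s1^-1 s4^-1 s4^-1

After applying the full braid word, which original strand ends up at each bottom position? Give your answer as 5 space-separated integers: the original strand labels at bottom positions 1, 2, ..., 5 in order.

Gen 1 (s2^-1): strand 2 crosses under strand 3. Perm now: [1 3 2 4 5]
Gen 2 (s1^-1): strand 1 crosses under strand 3. Perm now: [3 1 2 4 5]
Gen 3 (s4^-1): strand 4 crosses under strand 5. Perm now: [3 1 2 5 4]
Gen 4 (s4^-1): strand 5 crosses under strand 4. Perm now: [3 1 2 4 5]

Answer: 3 1 2 4 5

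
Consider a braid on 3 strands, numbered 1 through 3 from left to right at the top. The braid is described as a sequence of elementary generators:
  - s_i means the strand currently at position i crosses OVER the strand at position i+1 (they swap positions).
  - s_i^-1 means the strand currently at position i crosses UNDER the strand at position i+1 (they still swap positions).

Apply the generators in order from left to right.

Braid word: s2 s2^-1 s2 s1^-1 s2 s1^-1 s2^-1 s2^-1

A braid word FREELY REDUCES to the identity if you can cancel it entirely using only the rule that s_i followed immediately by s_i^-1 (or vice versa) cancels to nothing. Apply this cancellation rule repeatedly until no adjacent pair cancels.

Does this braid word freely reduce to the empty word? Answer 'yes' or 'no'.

Answer: no

Derivation:
Gen 1 (s2): push. Stack: [s2]
Gen 2 (s2^-1): cancels prior s2. Stack: []
Gen 3 (s2): push. Stack: [s2]
Gen 4 (s1^-1): push. Stack: [s2 s1^-1]
Gen 5 (s2): push. Stack: [s2 s1^-1 s2]
Gen 6 (s1^-1): push. Stack: [s2 s1^-1 s2 s1^-1]
Gen 7 (s2^-1): push. Stack: [s2 s1^-1 s2 s1^-1 s2^-1]
Gen 8 (s2^-1): push. Stack: [s2 s1^-1 s2 s1^-1 s2^-1 s2^-1]
Reduced word: s2 s1^-1 s2 s1^-1 s2^-1 s2^-1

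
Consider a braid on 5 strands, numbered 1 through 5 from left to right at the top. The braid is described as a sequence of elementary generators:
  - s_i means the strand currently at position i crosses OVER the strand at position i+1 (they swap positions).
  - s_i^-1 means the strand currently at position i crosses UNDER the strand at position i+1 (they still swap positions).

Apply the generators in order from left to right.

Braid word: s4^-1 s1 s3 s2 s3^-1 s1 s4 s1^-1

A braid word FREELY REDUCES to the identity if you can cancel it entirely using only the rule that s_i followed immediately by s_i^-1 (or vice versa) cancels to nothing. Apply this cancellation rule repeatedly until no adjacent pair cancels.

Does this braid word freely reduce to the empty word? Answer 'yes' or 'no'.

Answer: no

Derivation:
Gen 1 (s4^-1): push. Stack: [s4^-1]
Gen 2 (s1): push. Stack: [s4^-1 s1]
Gen 3 (s3): push. Stack: [s4^-1 s1 s3]
Gen 4 (s2): push. Stack: [s4^-1 s1 s3 s2]
Gen 5 (s3^-1): push. Stack: [s4^-1 s1 s3 s2 s3^-1]
Gen 6 (s1): push. Stack: [s4^-1 s1 s3 s2 s3^-1 s1]
Gen 7 (s4): push. Stack: [s4^-1 s1 s3 s2 s3^-1 s1 s4]
Gen 8 (s1^-1): push. Stack: [s4^-1 s1 s3 s2 s3^-1 s1 s4 s1^-1]
Reduced word: s4^-1 s1 s3 s2 s3^-1 s1 s4 s1^-1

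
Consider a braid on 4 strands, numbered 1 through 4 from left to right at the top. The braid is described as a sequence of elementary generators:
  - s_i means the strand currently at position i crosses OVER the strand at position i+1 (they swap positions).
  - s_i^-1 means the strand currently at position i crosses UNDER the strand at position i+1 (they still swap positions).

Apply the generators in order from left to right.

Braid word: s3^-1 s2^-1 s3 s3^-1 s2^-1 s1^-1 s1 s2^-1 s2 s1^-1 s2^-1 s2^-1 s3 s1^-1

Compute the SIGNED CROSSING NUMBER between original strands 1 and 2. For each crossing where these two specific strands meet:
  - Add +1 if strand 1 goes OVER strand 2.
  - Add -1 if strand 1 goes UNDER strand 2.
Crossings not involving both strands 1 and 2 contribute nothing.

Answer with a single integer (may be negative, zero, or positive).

Answer: -2

Derivation:
Gen 1: crossing 3x4. Both 1&2? no. Sum: 0
Gen 2: crossing 2x4. Both 1&2? no. Sum: 0
Gen 3: crossing 2x3. Both 1&2? no. Sum: 0
Gen 4: crossing 3x2. Both 1&2? no. Sum: 0
Gen 5: crossing 4x2. Both 1&2? no. Sum: 0
Gen 6: 1 under 2. Both 1&2? yes. Contrib: -1. Sum: -1
Gen 7: 2 over 1. Both 1&2? yes. Contrib: -1. Sum: -2
Gen 8: crossing 2x4. Both 1&2? no. Sum: -2
Gen 9: crossing 4x2. Both 1&2? no. Sum: -2
Gen 10: 1 under 2. Both 1&2? yes. Contrib: -1. Sum: -3
Gen 11: crossing 1x4. Both 1&2? no. Sum: -3
Gen 12: crossing 4x1. Both 1&2? no. Sum: -3
Gen 13: crossing 4x3. Both 1&2? no. Sum: -3
Gen 14: 2 under 1. Both 1&2? yes. Contrib: +1. Sum: -2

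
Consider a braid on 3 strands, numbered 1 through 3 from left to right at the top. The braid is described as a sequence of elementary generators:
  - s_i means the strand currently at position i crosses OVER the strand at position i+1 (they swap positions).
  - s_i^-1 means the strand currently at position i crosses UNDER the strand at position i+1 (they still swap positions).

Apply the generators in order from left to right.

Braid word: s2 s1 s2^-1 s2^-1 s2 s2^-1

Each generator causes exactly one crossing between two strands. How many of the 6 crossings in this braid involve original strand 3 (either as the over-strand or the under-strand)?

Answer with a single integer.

Gen 1: crossing 2x3. Involves strand 3? yes. Count so far: 1
Gen 2: crossing 1x3. Involves strand 3? yes. Count so far: 2
Gen 3: crossing 1x2. Involves strand 3? no. Count so far: 2
Gen 4: crossing 2x1. Involves strand 3? no. Count so far: 2
Gen 5: crossing 1x2. Involves strand 3? no. Count so far: 2
Gen 6: crossing 2x1. Involves strand 3? no. Count so far: 2

Answer: 2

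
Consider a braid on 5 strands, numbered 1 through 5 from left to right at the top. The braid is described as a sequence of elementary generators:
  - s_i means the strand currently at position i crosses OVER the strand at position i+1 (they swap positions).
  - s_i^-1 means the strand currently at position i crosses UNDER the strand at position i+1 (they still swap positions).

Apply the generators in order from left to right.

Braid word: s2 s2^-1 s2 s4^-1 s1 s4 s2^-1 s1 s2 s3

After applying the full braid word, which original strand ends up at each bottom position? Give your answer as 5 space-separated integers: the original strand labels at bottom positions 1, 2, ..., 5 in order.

Gen 1 (s2): strand 2 crosses over strand 3. Perm now: [1 3 2 4 5]
Gen 2 (s2^-1): strand 3 crosses under strand 2. Perm now: [1 2 3 4 5]
Gen 3 (s2): strand 2 crosses over strand 3. Perm now: [1 3 2 4 5]
Gen 4 (s4^-1): strand 4 crosses under strand 5. Perm now: [1 3 2 5 4]
Gen 5 (s1): strand 1 crosses over strand 3. Perm now: [3 1 2 5 4]
Gen 6 (s4): strand 5 crosses over strand 4. Perm now: [3 1 2 4 5]
Gen 7 (s2^-1): strand 1 crosses under strand 2. Perm now: [3 2 1 4 5]
Gen 8 (s1): strand 3 crosses over strand 2. Perm now: [2 3 1 4 5]
Gen 9 (s2): strand 3 crosses over strand 1. Perm now: [2 1 3 4 5]
Gen 10 (s3): strand 3 crosses over strand 4. Perm now: [2 1 4 3 5]

Answer: 2 1 4 3 5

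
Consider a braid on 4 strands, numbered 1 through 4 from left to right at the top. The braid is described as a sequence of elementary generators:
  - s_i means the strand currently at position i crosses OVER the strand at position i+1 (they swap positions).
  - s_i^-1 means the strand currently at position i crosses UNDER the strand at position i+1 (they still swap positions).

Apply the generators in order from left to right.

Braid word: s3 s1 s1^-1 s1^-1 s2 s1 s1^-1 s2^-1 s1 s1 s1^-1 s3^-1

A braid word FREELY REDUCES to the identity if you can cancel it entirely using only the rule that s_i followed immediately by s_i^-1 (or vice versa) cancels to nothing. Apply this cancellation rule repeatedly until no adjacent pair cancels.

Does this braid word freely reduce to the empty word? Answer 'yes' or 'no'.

Answer: yes

Derivation:
Gen 1 (s3): push. Stack: [s3]
Gen 2 (s1): push. Stack: [s3 s1]
Gen 3 (s1^-1): cancels prior s1. Stack: [s3]
Gen 4 (s1^-1): push. Stack: [s3 s1^-1]
Gen 5 (s2): push. Stack: [s3 s1^-1 s2]
Gen 6 (s1): push. Stack: [s3 s1^-1 s2 s1]
Gen 7 (s1^-1): cancels prior s1. Stack: [s3 s1^-1 s2]
Gen 8 (s2^-1): cancels prior s2. Stack: [s3 s1^-1]
Gen 9 (s1): cancels prior s1^-1. Stack: [s3]
Gen 10 (s1): push. Stack: [s3 s1]
Gen 11 (s1^-1): cancels prior s1. Stack: [s3]
Gen 12 (s3^-1): cancels prior s3. Stack: []
Reduced word: (empty)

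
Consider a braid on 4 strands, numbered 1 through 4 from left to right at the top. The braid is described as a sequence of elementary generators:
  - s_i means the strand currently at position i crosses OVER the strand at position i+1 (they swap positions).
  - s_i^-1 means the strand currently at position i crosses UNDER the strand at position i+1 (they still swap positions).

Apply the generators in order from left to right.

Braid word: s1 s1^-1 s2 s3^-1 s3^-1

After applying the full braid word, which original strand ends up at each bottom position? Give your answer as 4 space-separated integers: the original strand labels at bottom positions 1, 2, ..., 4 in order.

Gen 1 (s1): strand 1 crosses over strand 2. Perm now: [2 1 3 4]
Gen 2 (s1^-1): strand 2 crosses under strand 1. Perm now: [1 2 3 4]
Gen 3 (s2): strand 2 crosses over strand 3. Perm now: [1 3 2 4]
Gen 4 (s3^-1): strand 2 crosses under strand 4. Perm now: [1 3 4 2]
Gen 5 (s3^-1): strand 4 crosses under strand 2. Perm now: [1 3 2 4]

Answer: 1 3 2 4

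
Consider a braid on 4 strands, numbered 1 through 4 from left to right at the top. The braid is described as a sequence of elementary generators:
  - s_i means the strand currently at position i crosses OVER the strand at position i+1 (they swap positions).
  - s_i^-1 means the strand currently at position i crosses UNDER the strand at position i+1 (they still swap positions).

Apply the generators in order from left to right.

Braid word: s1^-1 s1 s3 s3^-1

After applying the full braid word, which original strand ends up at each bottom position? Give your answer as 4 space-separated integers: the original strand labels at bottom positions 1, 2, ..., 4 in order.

Answer: 1 2 3 4

Derivation:
Gen 1 (s1^-1): strand 1 crosses under strand 2. Perm now: [2 1 3 4]
Gen 2 (s1): strand 2 crosses over strand 1. Perm now: [1 2 3 4]
Gen 3 (s3): strand 3 crosses over strand 4. Perm now: [1 2 4 3]
Gen 4 (s3^-1): strand 4 crosses under strand 3. Perm now: [1 2 3 4]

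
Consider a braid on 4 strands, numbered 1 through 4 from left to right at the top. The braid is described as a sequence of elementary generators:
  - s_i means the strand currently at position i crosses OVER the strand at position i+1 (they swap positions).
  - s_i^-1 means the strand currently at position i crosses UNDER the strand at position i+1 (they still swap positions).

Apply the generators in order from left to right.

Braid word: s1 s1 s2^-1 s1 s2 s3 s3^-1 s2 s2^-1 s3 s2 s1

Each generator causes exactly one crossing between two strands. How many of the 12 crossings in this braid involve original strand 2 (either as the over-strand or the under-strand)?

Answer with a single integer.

Answer: 7

Derivation:
Gen 1: crossing 1x2. Involves strand 2? yes. Count so far: 1
Gen 2: crossing 2x1. Involves strand 2? yes. Count so far: 2
Gen 3: crossing 2x3. Involves strand 2? yes. Count so far: 3
Gen 4: crossing 1x3. Involves strand 2? no. Count so far: 3
Gen 5: crossing 1x2. Involves strand 2? yes. Count so far: 4
Gen 6: crossing 1x4. Involves strand 2? no. Count so far: 4
Gen 7: crossing 4x1. Involves strand 2? no. Count so far: 4
Gen 8: crossing 2x1. Involves strand 2? yes. Count so far: 5
Gen 9: crossing 1x2. Involves strand 2? yes. Count so far: 6
Gen 10: crossing 1x4. Involves strand 2? no. Count so far: 6
Gen 11: crossing 2x4. Involves strand 2? yes. Count so far: 7
Gen 12: crossing 3x4. Involves strand 2? no. Count so far: 7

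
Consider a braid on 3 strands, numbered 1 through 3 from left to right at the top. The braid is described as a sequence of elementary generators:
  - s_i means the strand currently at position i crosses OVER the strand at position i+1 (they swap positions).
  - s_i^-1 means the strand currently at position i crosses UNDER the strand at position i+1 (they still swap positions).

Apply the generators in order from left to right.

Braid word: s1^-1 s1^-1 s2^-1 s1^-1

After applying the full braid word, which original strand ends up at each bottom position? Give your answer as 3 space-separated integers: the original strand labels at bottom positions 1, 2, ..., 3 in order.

Answer: 3 1 2

Derivation:
Gen 1 (s1^-1): strand 1 crosses under strand 2. Perm now: [2 1 3]
Gen 2 (s1^-1): strand 2 crosses under strand 1. Perm now: [1 2 3]
Gen 3 (s2^-1): strand 2 crosses under strand 3. Perm now: [1 3 2]
Gen 4 (s1^-1): strand 1 crosses under strand 3. Perm now: [3 1 2]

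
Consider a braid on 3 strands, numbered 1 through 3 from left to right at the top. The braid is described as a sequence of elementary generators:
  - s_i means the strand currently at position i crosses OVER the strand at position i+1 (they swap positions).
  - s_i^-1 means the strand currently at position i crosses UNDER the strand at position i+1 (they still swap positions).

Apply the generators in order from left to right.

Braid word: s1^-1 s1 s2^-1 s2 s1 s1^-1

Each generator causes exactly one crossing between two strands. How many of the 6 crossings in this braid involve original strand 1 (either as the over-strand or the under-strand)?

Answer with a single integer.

Gen 1: crossing 1x2. Involves strand 1? yes. Count so far: 1
Gen 2: crossing 2x1. Involves strand 1? yes. Count so far: 2
Gen 3: crossing 2x3. Involves strand 1? no. Count so far: 2
Gen 4: crossing 3x2. Involves strand 1? no. Count so far: 2
Gen 5: crossing 1x2. Involves strand 1? yes. Count so far: 3
Gen 6: crossing 2x1. Involves strand 1? yes. Count so far: 4

Answer: 4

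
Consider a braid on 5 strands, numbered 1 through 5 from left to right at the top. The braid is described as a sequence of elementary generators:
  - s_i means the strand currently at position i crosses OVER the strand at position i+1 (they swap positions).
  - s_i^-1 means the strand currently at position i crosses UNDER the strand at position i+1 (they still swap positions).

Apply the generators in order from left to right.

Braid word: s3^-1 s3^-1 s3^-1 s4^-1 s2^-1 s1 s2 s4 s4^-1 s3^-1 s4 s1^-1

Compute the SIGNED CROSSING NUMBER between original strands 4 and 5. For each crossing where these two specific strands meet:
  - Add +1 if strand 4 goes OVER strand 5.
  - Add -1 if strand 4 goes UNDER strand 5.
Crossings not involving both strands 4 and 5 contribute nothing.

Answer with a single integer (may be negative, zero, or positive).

Gen 1: crossing 3x4. Both 4&5? no. Sum: 0
Gen 2: crossing 4x3. Both 4&5? no. Sum: 0
Gen 3: crossing 3x4. Both 4&5? no. Sum: 0
Gen 4: crossing 3x5. Both 4&5? no. Sum: 0
Gen 5: crossing 2x4. Both 4&5? no. Sum: 0
Gen 6: crossing 1x4. Both 4&5? no. Sum: 0
Gen 7: crossing 1x2. Both 4&5? no. Sum: 0
Gen 8: crossing 5x3. Both 4&5? no. Sum: 0
Gen 9: crossing 3x5. Both 4&5? no. Sum: 0
Gen 10: crossing 1x5. Both 4&5? no. Sum: 0
Gen 11: crossing 1x3. Both 4&5? no. Sum: 0
Gen 12: crossing 4x2. Both 4&5? no. Sum: 0

Answer: 0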